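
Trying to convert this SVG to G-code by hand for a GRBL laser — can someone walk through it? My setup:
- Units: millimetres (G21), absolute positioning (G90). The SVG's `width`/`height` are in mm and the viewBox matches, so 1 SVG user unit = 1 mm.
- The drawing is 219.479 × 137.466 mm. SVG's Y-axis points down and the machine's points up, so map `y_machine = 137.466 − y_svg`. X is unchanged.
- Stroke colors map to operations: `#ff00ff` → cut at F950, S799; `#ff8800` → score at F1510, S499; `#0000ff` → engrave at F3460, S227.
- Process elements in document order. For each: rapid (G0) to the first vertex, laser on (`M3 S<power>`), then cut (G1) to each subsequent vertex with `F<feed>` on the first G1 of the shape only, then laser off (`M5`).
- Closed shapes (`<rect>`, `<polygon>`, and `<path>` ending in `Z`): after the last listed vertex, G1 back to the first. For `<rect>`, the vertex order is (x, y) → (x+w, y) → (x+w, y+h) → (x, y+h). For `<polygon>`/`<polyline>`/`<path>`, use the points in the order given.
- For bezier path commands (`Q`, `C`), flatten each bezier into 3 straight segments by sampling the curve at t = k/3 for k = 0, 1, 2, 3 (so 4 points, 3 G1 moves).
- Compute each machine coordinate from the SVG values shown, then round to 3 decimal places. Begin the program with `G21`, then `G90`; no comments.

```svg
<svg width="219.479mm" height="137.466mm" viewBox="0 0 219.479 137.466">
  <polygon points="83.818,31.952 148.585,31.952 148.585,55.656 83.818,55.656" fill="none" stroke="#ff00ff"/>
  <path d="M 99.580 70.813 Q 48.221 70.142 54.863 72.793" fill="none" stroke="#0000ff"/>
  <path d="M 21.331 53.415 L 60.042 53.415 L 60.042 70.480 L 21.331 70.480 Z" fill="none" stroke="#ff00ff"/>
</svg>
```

Since the viewBox matches the mm dimensions, user units are millimetres directly. The only transform is the Y-flip y_m = 137.466 − y_svg.

Shape 1 is a rectangle drawn with `<polygon>`. Its stroke #ff00ff means cut at S799, F950. After flipping Y the toolpath is (83.818,105.514) → (148.585,105.514) → (148.585,81.810) → (83.818,81.810) → (83.818,105.514), returning to the start.

Shape 2 is a quadratic bezier drawn with `<path>`. Its stroke #0000ff means engrave at S227, F3460. After flipping Y the toolpath is (99.580,66.653) → (71.785,66.731) → (56.880,66.071) → (54.863,64.673).

Shape 3 is a rectangle drawn with `<path>`. Its stroke #ff00ff means cut at S799, F950. After flipping Y the toolpath is (21.331,84.051) → (60.042,84.051) → (60.042,66.986) → (21.331,66.986) → (21.331,84.051), returning to the start.

G21
G90
G0 X83.818 Y105.514
M3 S799
G1 X148.585 Y105.514 F950
G1 X148.585 Y81.810
G1 X83.818 Y81.810
G1 X83.818 Y105.514
M5
G0 X99.580 Y66.653
M3 S227
G1 X71.785 Y66.731 F3460
G1 X56.880 Y66.071
G1 X54.863 Y64.673
M5
G0 X21.331 Y84.051
M3 S799
G1 X60.042 Y84.051 F950
G1 X60.042 Y66.986
G1 X21.331 Y66.986
G1 X21.331 Y84.051
M5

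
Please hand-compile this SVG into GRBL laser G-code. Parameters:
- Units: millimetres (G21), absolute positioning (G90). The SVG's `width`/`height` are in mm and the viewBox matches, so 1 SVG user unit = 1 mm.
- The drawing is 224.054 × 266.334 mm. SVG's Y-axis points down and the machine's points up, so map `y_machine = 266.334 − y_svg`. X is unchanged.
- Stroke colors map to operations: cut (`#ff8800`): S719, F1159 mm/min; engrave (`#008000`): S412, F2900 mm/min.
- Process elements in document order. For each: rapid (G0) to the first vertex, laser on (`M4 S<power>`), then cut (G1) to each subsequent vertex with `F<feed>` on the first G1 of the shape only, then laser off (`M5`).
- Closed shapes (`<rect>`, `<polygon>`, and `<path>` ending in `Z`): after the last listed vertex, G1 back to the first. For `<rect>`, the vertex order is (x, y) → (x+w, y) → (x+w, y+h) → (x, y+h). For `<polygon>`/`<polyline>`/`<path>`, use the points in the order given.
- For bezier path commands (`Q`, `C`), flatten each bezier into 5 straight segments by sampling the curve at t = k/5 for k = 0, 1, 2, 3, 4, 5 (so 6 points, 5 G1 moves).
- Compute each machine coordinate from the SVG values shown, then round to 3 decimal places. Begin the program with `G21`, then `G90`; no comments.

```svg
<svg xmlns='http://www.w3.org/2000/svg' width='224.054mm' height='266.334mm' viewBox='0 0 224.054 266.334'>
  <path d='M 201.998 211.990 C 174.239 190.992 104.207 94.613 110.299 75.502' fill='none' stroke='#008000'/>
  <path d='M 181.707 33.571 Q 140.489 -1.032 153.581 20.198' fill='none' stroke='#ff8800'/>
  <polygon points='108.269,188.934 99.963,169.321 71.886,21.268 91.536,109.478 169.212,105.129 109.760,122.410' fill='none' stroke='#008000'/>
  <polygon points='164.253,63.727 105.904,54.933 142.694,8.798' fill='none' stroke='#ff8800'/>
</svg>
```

G21
G90
G0 X201.998 Y54.344
M4 S412
G1 X181.217 Y74.767 F2900
G1 X155.974 Y105.955
G1 X131.951 Y140.580
G1 X114.832 Y171.314
G1 X110.299 Y190.832
M5
G0 X181.707 Y232.763
M4 S719
G1 X167.392 Y244.371 F1159
G1 X157.422 Y251.512
G1 X151.797 Y254.187
G1 X150.517 Y252.395
G1 X153.581 Y246.136
M5
G0 X108.269 Y77.400
M4 S412
G1 X99.963 Y97.013 F2900
G1 X71.886 Y245.066
G1 X91.536 Y156.856
G1 X169.212 Y161.205
G1 X109.760 Y143.924
G1 X108.269 Y77.400
M5
G0 X164.253 Y202.607
M4 S719
G1 X105.904 Y211.401 F1159
G1 X142.694 Y257.536
G1 X164.253 Y202.607
M5

1 u = 1 mm; y_m = 266.334 − y.

[1] `<path>` cubic bezier, #008000→engrave S412 F2900: (201.998,54.344) → (181.217,74.767) → (155.974,105.955) → (131.951,140.580) → (114.832,171.314) → (110.299,190.832)

[2] `<path>` quadratic bezier, #ff8800→cut S719 F1159: (181.707,232.763) → (167.392,244.371) → (157.422,251.512) → (151.797,254.187) → (150.517,252.395) → (153.581,246.136)

[3] `<polygon>` closed polygon, #008000→engrave S412 F2900: (108.269,77.400) → (99.963,97.013) → (71.886,245.066) → (91.536,156.856) → (169.212,161.205) → (109.760,143.924) → (108.269,77.400) (closed)

[4] `<polygon>` regular polygon, #ff8800→cut S719 F1159: (164.253,202.607) → (105.904,211.401) → (142.694,257.536) → (164.253,202.607) (closed)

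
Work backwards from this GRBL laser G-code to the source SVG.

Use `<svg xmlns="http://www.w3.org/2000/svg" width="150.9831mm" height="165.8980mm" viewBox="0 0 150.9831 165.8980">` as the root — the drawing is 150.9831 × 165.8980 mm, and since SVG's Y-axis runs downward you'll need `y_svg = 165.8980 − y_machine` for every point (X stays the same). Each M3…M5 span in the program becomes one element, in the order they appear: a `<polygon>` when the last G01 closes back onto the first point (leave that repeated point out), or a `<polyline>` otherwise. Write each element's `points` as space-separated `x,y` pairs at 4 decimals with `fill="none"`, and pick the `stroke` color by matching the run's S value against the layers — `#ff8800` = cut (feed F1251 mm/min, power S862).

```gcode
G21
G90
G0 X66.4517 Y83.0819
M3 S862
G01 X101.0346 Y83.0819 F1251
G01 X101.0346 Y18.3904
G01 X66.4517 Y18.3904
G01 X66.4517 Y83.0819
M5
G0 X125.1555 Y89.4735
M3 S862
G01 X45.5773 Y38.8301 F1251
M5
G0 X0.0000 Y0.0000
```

<svg xmlns="http://www.w3.org/2000/svg" width="150.9831mm" height="165.8980mm" viewBox="0 0 150.9831 165.8980">
  <polygon points="66.4517,82.8161 101.0346,82.8161 101.0346,147.5076 66.4517,147.5076" fill="none" stroke="#ff8800"/>
  <polyline points="125.1555,76.4245 45.5773,127.0679" fill="none" stroke="#ff8800"/>
</svg>

Each laser-on run becomes one SVG element. Flip Y back into SVG space with y_svg = 165.8980 − y_machine. Every run uses S862, so all elements get stroke `#ff8800` (cut).

Run 1: The run returns to its start, so emit a `<polygon>` with points (Y-flipped): 66.4517,82.8161 101.0346,82.8161 101.0346,147.5076 66.4517,147.5076.

Run 2: The run is open, so emit a `<polyline>` with points (Y-flipped): 125.1555,76.4245 45.5773,127.0679.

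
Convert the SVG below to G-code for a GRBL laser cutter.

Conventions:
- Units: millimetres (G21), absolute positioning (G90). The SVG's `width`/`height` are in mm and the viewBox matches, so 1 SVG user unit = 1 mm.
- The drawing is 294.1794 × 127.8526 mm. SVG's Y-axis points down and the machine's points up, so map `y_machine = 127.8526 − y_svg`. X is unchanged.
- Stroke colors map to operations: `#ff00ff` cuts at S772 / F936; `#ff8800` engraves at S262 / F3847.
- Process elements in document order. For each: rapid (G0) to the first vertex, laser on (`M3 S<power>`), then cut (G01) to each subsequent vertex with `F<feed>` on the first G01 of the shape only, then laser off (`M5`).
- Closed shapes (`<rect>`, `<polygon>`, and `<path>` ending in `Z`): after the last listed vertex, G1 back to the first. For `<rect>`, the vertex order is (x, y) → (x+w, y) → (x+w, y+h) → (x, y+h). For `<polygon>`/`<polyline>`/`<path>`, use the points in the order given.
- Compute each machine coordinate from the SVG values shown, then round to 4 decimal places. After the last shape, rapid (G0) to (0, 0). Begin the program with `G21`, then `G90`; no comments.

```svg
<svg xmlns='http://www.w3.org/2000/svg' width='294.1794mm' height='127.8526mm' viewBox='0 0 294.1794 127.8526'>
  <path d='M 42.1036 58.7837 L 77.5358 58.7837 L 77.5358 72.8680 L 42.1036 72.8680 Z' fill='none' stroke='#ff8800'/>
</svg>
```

1 u = 1 mm; y_m = 127.8526 − y.

[1] `<path>` rectangle, #ff8800→engrave S262 F3847: (42.1036,69.0689) → (77.5358,69.0689) → (77.5358,54.9846) → (42.1036,54.9846) → (42.1036,69.0689) (closed)

G21
G90
G0 X42.1036 Y69.0689
M3 S262
G01 X77.5358 Y69.0689 F3847
G01 X77.5358 Y54.9846
G01 X42.1036 Y54.9846
G01 X42.1036 Y69.0689
M5
G0 X0.0000 Y0.0000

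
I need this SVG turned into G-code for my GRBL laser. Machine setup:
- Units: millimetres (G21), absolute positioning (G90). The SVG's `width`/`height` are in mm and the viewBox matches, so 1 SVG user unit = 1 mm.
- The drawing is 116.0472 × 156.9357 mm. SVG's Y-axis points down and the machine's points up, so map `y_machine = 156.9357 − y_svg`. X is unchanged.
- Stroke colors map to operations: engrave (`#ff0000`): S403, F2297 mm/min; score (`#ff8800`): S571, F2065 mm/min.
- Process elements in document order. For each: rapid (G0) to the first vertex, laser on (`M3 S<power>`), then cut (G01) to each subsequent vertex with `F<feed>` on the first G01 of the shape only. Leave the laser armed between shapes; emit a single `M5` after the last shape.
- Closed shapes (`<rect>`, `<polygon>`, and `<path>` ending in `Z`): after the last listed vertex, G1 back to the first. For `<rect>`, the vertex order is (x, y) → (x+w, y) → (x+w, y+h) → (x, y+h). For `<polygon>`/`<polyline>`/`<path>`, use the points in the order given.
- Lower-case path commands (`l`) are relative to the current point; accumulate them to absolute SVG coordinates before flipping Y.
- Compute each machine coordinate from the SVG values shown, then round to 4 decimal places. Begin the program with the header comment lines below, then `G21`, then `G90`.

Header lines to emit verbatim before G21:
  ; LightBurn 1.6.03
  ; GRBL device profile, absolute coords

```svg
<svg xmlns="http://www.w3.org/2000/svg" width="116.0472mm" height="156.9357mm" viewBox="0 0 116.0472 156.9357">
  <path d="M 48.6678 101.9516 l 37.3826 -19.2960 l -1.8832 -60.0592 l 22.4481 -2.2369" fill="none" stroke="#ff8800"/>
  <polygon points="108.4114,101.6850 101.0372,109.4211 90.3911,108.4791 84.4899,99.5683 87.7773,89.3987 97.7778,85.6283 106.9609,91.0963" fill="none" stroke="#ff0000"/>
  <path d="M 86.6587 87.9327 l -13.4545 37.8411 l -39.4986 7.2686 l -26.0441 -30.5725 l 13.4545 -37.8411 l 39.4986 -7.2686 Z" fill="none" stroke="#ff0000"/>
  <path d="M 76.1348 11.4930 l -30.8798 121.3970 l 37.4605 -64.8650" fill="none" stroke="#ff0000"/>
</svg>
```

1 u = 1 mm; y_m = 156.9357 − y.

[1] `<path>` open polyline, #ff8800→score S571 F2065: (48.6678,54.9841) → (86.0504,74.2801) → (84.1672,134.3393) → (106.6153,136.5762)

[2] `<polygon>` regular polygon, #ff0000→engrave S403 F2297: (108.4114,55.2507) → (101.0372,47.5146) → (90.3911,48.4566) → (84.4899,57.3674) → (87.7773,67.5370) → (97.7778,71.3074) → (106.9609,65.8394) → (108.4114,55.2507) (closed)

[3] `<path>` regular polygon, #ff0000→engrave S403 F2297: (86.6587,69.0030) → (73.2042,31.1619) → (33.7056,23.8933) → (7.6615,54.4658) → (21.1160,92.3069) → (60.6146,99.5755) → (86.6587,69.0030) (closed)

[4] `<path>` open polyline, #ff0000→engrave S403 F2297: (76.1348,145.4427) → (45.2550,24.0457) → (82.7155,88.9107)

; LightBurn 1.6.03
; GRBL device profile, absolute coords
G21
G90
G0 X48.6678 Y54.9841
M3 S571
G01 X86.0504 Y74.2801 F2065
G01 X84.1672 Y134.3393
G01 X106.6153 Y136.5762
G0 X108.4114 Y55.2507
M3 S403
G01 X101.0372 Y47.5146 F2297
G01 X90.3911 Y48.4566
G01 X84.4899 Y57.3674
G01 X87.7773 Y67.5370
G01 X97.7778 Y71.3074
G01 X106.9609 Y65.8394
G01 X108.4114 Y55.2507
G0 X86.6587 Y69.0030
M3 S403
G01 X73.2042 Y31.1619 F2297
G01 X33.7056 Y23.8933
G01 X7.6615 Y54.4658
G01 X21.1160 Y92.3069
G01 X60.6146 Y99.5755
G01 X86.6587 Y69.0030
G0 X76.1348 Y145.4427
M3 S403
G01 X45.2550 Y24.0457 F2297
G01 X82.7155 Y88.9107
M5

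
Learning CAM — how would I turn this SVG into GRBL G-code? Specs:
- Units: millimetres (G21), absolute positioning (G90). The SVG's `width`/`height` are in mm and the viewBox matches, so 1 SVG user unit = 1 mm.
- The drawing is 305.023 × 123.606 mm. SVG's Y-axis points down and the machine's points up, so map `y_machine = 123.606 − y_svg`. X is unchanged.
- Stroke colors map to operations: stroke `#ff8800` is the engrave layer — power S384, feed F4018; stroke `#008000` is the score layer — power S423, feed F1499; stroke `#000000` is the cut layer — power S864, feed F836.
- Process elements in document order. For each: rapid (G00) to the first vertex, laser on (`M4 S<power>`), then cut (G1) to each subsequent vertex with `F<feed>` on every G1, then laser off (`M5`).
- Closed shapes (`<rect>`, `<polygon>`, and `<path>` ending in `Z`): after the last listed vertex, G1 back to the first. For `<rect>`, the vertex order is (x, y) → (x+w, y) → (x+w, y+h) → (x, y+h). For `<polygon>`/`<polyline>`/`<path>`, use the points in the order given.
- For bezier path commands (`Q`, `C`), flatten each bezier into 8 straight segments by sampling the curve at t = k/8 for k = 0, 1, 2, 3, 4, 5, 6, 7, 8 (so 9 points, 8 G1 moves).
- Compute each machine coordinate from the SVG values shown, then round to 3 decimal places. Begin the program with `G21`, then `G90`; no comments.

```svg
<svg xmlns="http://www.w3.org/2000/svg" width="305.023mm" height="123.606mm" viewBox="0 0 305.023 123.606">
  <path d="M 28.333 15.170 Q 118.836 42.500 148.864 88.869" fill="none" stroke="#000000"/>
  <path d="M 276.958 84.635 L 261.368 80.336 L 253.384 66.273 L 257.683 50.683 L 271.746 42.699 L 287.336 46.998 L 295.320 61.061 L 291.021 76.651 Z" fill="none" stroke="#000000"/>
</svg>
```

Since the viewBox matches the mm dimensions, user units are millimetres directly. The only transform is the Y-flip y_m = 123.606 − y_svg.

Shape 1 is a quadratic bezier drawn with `<path>`. Its stroke #000000 means cut at S864, F836. After flipping Y the toolpath is (28.333,108.436) → (50.014,101.306) → (69.805,93.581) → (87.706,85.261) → (103.717,76.346) → (117.839,66.836) → (130.070,56.732) → (140.412,46.032) → (148.864,34.737).

Shape 2 is a regular polygon drawn with `<path>`. Its stroke #000000 means cut at S864, F836. After flipping Y the toolpath is (276.958,38.971) → (261.368,43.270) → (253.384,57.333) → (257.683,72.923) → (271.746,80.907) → (287.336,76.608) → (295.320,62.545) → (291.021,46.955) → (276.958,38.971), returning to the start.

G21
G90
G00 X28.333 Y108.436
M4 S864
G1 X50.014 Y101.306 F836
G1 X69.805 Y93.581 F836
G1 X87.706 Y85.261 F836
G1 X103.717 Y76.346 F836
G1 X117.839 Y66.836 F836
G1 X130.070 Y56.732 F836
G1 X140.412 Y46.032 F836
G1 X148.864 Y34.737 F836
M5
G00 X276.958 Y38.971
M4 S864
G1 X261.368 Y43.270 F836
G1 X253.384 Y57.333 F836
G1 X257.683 Y72.923 F836
G1 X271.746 Y80.907 F836
G1 X287.336 Y76.608 F836
G1 X295.320 Y62.545 F836
G1 X291.021 Y46.955 F836
G1 X276.958 Y38.971 F836
M5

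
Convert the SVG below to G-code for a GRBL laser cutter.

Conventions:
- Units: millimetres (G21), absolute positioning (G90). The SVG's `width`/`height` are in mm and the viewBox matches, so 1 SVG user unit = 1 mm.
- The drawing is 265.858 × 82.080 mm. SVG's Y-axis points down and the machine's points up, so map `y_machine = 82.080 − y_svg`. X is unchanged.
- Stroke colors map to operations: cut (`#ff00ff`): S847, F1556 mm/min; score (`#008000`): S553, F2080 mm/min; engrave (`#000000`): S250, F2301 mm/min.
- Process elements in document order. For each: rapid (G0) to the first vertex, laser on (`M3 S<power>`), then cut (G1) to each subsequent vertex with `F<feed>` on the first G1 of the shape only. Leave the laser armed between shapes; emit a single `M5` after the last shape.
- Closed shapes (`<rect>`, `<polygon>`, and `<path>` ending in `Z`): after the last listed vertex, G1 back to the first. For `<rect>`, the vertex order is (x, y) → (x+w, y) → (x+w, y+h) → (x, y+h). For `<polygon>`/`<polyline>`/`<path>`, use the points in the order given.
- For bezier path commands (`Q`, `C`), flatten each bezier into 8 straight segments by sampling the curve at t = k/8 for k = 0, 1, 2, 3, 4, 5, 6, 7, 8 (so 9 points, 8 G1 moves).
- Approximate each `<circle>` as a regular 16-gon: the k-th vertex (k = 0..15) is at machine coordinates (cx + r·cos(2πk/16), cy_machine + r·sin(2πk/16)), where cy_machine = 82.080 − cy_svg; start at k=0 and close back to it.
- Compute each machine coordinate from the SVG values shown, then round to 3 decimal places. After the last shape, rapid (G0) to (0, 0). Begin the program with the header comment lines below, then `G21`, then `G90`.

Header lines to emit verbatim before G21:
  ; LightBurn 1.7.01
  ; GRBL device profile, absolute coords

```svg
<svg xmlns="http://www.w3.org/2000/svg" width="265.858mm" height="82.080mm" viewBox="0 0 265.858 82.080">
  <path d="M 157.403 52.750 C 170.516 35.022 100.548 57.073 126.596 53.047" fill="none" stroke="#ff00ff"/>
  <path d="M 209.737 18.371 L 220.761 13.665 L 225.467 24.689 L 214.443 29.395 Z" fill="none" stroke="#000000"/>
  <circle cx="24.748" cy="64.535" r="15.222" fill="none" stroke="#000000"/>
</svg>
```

1 u = 1 mm; y_m = 82.080 − y.

[1] `<path>` cubic bezier, #ff00ff→cut S847 F1556: (157.403,29.330) → (158.776,34.242) → (154.458,36.196) → (146.550,35.965) → (137.149,34.320) → (128.354,32.032) → (122.265,29.874) → (120.979,28.617) → (126.596,29.033)

[2] `<path>` regular polygon, #000000→engrave S250 F2301: (209.737,63.709) → (220.761,68.415) → (225.467,57.391) → (214.443,52.685) → (209.737,63.709) (closed)

[3] `<circle>` circle, #000000→engrave S250 F2301: (39.970,17.545) → (38.811,23.370) → (35.512,28.309) → (30.573,31.608) → (24.748,32.767) → (18.923,31.608) → (13.984,28.309) → (10.685,23.370) → (9.526,17.545) → (10.685,11.720) → (13.984,6.781) → (18.923,3.482) → (24.748,2.323) → (30.573,3.482) → (35.512,6.781) → (38.811,11.720) → (39.970,17.545) (closed)

; LightBurn 1.7.01
; GRBL device profile, absolute coords
G21
G90
G0 X157.403 Y29.330
M3 S847
G1 X158.776 Y34.242 F1556
G1 X154.458 Y36.196
G1 X146.550 Y35.965
G1 X137.149 Y34.320
G1 X128.354 Y32.032
G1 X122.265 Y29.874
G1 X120.979 Y28.617
G1 X126.596 Y29.033
G0 X209.737 Y63.709
M3 S250
G1 X220.761 Y68.415 F2301
G1 X225.467 Y57.391
G1 X214.443 Y52.685
G1 X209.737 Y63.709
G0 X39.970 Y17.545
M3 S250
G1 X38.811 Y23.370 F2301
G1 X35.512 Y28.309
G1 X30.573 Y31.608
G1 X24.748 Y32.767
G1 X18.923 Y31.608
G1 X13.984 Y28.309
G1 X10.685 Y23.370
G1 X9.526 Y17.545
G1 X10.685 Y11.720
G1 X13.984 Y6.781
G1 X18.923 Y3.482
G1 X24.748 Y2.323
G1 X30.573 Y3.482
G1 X35.512 Y6.781
G1 X38.811 Y11.720
G1 X39.970 Y17.545
M5
G0 X0.000 Y0.000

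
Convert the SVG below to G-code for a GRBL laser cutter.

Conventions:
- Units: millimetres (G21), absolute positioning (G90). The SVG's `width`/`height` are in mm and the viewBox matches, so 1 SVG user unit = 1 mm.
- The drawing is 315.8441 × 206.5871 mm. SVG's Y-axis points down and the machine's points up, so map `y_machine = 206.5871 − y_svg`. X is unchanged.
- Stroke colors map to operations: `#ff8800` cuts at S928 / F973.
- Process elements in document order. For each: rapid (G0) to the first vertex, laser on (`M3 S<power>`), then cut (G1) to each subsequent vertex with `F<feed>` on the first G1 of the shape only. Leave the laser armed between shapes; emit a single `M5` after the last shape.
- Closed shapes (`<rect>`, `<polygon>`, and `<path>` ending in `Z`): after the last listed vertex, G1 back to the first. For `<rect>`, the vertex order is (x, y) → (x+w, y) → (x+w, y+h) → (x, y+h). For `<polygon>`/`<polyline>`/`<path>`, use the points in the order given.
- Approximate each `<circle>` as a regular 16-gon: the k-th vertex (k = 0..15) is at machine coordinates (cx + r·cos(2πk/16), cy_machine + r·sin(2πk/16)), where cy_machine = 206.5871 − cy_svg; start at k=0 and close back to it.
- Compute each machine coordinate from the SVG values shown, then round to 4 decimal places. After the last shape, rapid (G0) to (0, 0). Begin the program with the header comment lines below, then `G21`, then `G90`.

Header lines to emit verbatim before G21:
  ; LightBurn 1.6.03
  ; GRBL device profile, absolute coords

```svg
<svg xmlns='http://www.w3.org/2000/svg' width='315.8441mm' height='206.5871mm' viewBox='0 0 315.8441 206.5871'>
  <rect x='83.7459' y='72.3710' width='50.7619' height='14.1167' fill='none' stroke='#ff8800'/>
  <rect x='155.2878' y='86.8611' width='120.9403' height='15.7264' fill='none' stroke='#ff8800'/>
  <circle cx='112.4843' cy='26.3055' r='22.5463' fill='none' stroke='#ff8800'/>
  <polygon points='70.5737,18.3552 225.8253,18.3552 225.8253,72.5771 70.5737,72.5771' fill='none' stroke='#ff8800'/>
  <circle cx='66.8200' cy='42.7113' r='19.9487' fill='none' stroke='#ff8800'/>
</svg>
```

; LightBurn 1.6.03
; GRBL device profile, absolute coords
G21
G90
G0 X83.7459 Y134.2161
M3 S928
G1 X134.5078 Y134.2161 F973
G1 X134.5078 Y120.0994
G1 X83.7459 Y120.0994
G1 X83.7459 Y134.2161
G0 X155.2878 Y119.7260
M3 S928
G1 X276.2281 Y119.7260 F973
G1 X276.2281 Y103.9996
G1 X155.2878 Y103.9996
G1 X155.2878 Y119.7260
G0 X135.0306 Y180.2816
M3 S928
G1 X133.3144 Y188.9097 F973
G1 X128.4269 Y196.2242
G1 X121.1124 Y201.1117
G1 X112.4843 Y202.8279
G1 X103.8562 Y201.1117
G1 X96.5417 Y196.2242
G1 X91.6542 Y188.9097
G1 X89.9380 Y180.2816
G1 X91.6542 Y171.6535
G1 X96.5417 Y164.3390
G1 X103.8562 Y159.4515
G1 X112.4843 Y157.7353
G1 X121.1124 Y159.4515
G1 X128.4269 Y164.3390
G1 X133.3144 Y171.6535
G1 X135.0306 Y180.2816
G0 X70.5737 Y188.2319
M3 S928
G1 X225.8253 Y188.2319 F973
G1 X225.8253 Y134.0100
G1 X70.5737 Y134.0100
G1 X70.5737 Y188.2319
G0 X86.7687 Y163.8758
M3 S928
G1 X85.2502 Y171.5098 F973
G1 X80.9259 Y177.9817
G1 X74.4540 Y182.3060
G1 X66.8200 Y183.8245
G1 X59.1860 Y182.3060
G1 X52.7141 Y177.9817
G1 X48.3898 Y171.5098
G1 X46.8713 Y163.8758
G1 X48.3898 Y156.2418
G1 X52.7141 Y149.7699
G1 X59.1860 Y145.4456
G1 X66.8200 Y143.9271
G1 X74.4540 Y145.4456
G1 X80.9259 Y149.7699
G1 X85.2502 Y156.2418
G1 X86.7687 Y163.8758
M5
G0 X0.0000 Y0.0000

viewBox `0 0 315.8441 206.5871` with mm width/height → 1 unit = 1 mm. Flip: y_m = 206.5871 − y_svg.

**Shape 1** — `<rect>` rectangle, stroke `#ff8800` → cut (S928, F973). Machine vertices: (83.7459,134.2161) → (134.5078,134.2161) → (134.5078,120.0994) → (83.7459,120.0994) → (83.7459,134.2161). Closed: final G1 returns to the first vertex.

**Shape 2** — `<rect>` rectangle, stroke `#ff8800` → cut (S928, F973). Machine vertices: (155.2878,119.7260) → (276.2281,119.7260) → (276.2281,103.9996) → (155.2878,103.9996) → (155.2878,119.7260). Closed: final G1 returns to the first vertex.

**Shape 3** — `<circle>` circle, stroke `#ff8800` → cut (S928, F973). Machine vertices: (135.0306,180.2816) → (133.3144,188.9097) → (128.4269,196.2242) → (121.1124,201.1117) → (112.4843,202.8279) → (103.8562,201.1117) → (96.5417,196.2242) → (91.6542,188.9097) → (89.9380,180.2816) → (91.6542,171.6535) → (96.5417,164.3390) → (103.8562,159.4515) → (112.4843,157.7353) → (121.1124,159.4515) → (128.4269,164.3390) → (133.3144,171.6535) → (135.0306,180.2816). Closed: final G1 returns to the first vertex.

**Shape 4** — `<polygon>` rectangle, stroke `#ff8800` → cut (S928, F973). Machine vertices: (70.5737,188.2319) → (225.8253,188.2319) → (225.8253,134.0100) → (70.5737,134.0100) → (70.5737,188.2319). Closed: final G1 returns to the first vertex.

**Shape 5** — `<circle>` circle, stroke `#ff8800` → cut (S928, F973). Machine vertices: (86.7687,163.8758) → (85.2502,171.5098) → (80.9259,177.9817) → (74.4540,182.3060) → (66.8200,183.8245) → (59.1860,182.3060) → (52.7141,177.9817) → (48.3898,171.5098) → (46.8713,163.8758) → (48.3898,156.2418) → (52.7141,149.7699) → (59.1860,145.4456) → (66.8200,143.9271) → (74.4540,145.4456) → (80.9259,149.7699) → (85.2502,156.2418) → (86.7687,163.8758). Closed: final G1 returns to the first vertex.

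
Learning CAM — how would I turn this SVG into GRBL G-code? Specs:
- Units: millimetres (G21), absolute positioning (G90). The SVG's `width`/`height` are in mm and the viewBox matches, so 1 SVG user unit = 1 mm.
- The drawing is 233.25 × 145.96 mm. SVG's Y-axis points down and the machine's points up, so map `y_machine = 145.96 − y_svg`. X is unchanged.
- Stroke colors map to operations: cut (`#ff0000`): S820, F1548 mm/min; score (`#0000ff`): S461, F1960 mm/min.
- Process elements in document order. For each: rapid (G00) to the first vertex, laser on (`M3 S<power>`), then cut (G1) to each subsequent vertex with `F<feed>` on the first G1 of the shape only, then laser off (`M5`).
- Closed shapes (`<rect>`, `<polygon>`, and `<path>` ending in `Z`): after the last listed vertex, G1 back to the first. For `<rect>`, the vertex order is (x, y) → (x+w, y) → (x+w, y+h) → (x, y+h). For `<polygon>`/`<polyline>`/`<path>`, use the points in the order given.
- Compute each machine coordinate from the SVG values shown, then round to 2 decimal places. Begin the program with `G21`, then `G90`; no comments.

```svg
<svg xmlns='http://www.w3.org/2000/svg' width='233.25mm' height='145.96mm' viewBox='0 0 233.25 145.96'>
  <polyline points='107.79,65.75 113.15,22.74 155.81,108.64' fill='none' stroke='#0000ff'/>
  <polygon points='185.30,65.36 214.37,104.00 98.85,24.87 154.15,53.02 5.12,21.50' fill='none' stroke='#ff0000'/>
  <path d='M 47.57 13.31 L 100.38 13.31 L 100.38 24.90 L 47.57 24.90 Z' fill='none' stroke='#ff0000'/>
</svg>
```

G21
G90
G00 X107.79 Y80.21
M3 S461
G1 X113.15 Y123.22 F1960
G1 X155.81 Y37.32
M5
G00 X185.30 Y80.60
M3 S820
G1 X214.37 Y41.96 F1548
G1 X98.85 Y121.09
G1 X154.15 Y92.94
G1 X5.12 Y124.46
G1 X185.30 Y80.60
M5
G00 X47.57 Y132.65
M3 S820
G1 X100.38 Y132.65 F1548
G1 X100.38 Y121.06
G1 X47.57 Y121.06
G1 X47.57 Y132.65
M5

viewBox `0 0 233.25 145.96` with mm width/height → 1 unit = 1 mm. Flip: y_m = 145.96 − y_svg.

**Shape 1** — `<polyline>` open polyline, stroke `#0000ff` → score (S461, F1960). Machine vertices: (107.79,80.21) → (113.15,123.22) → (155.81,37.32). Open path.

**Shape 2** — `<polygon>` closed polygon, stroke `#ff0000` → cut (S820, F1548). Machine vertices: (185.30,80.60) → (214.37,41.96) → (98.85,121.09) → (154.15,92.94) → (5.12,124.46) → (185.30,80.60). Closed: final G1 returns to the first vertex.

**Shape 3** — `<path>` rectangle, stroke `#ff0000` → cut (S820, F1548). Machine vertices: (47.57,132.65) → (100.38,132.65) → (100.38,121.06) → (47.57,121.06) → (47.57,132.65). Closed: final G1 returns to the first vertex.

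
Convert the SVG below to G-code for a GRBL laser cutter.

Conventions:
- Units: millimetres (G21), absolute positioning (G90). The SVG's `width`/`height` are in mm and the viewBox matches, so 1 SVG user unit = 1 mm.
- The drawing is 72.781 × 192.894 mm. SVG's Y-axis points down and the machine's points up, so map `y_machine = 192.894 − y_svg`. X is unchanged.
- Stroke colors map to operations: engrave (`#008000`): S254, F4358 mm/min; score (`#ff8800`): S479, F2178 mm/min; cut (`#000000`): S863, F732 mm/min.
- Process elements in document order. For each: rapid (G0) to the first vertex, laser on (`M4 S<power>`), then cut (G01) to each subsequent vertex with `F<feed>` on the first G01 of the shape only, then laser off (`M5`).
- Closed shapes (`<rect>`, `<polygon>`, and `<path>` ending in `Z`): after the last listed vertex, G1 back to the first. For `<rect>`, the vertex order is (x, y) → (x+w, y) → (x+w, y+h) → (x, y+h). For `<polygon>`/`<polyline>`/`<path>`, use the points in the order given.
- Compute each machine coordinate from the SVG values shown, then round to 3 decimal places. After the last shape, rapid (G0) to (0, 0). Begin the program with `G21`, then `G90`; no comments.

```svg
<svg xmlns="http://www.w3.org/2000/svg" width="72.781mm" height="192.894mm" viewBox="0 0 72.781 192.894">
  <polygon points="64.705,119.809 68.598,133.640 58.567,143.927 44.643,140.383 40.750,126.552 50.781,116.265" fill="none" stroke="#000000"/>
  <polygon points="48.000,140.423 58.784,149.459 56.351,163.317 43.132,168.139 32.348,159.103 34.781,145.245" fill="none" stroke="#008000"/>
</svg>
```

1 u = 1 mm; y_m = 192.894 − y.

[1] `<polygon>` regular polygon, #000000→cut S863 F732: (64.705,73.085) → (68.598,59.254) → (58.567,48.967) → (44.643,52.511) → (40.750,66.342) → (50.781,76.629) → (64.705,73.085) (closed)

[2] `<polygon>` regular polygon, #008000→engrave S254 F4358: (48.000,52.471) → (58.784,43.435) → (56.351,29.577) → (43.132,24.755) → (32.348,33.791) → (34.781,47.649) → (48.000,52.471) (closed)

G21
G90
G0 X64.705 Y73.085
M4 S863
G01 X68.598 Y59.254 F732
G01 X58.567 Y48.967
G01 X44.643 Y52.511
G01 X40.750 Y66.342
G01 X50.781 Y76.629
G01 X64.705 Y73.085
M5
G0 X48.000 Y52.471
M4 S254
G01 X58.784 Y43.435 F4358
G01 X56.351 Y29.577
G01 X43.132 Y24.755
G01 X32.348 Y33.791
G01 X34.781 Y47.649
G01 X48.000 Y52.471
M5
G0 X0.000 Y0.000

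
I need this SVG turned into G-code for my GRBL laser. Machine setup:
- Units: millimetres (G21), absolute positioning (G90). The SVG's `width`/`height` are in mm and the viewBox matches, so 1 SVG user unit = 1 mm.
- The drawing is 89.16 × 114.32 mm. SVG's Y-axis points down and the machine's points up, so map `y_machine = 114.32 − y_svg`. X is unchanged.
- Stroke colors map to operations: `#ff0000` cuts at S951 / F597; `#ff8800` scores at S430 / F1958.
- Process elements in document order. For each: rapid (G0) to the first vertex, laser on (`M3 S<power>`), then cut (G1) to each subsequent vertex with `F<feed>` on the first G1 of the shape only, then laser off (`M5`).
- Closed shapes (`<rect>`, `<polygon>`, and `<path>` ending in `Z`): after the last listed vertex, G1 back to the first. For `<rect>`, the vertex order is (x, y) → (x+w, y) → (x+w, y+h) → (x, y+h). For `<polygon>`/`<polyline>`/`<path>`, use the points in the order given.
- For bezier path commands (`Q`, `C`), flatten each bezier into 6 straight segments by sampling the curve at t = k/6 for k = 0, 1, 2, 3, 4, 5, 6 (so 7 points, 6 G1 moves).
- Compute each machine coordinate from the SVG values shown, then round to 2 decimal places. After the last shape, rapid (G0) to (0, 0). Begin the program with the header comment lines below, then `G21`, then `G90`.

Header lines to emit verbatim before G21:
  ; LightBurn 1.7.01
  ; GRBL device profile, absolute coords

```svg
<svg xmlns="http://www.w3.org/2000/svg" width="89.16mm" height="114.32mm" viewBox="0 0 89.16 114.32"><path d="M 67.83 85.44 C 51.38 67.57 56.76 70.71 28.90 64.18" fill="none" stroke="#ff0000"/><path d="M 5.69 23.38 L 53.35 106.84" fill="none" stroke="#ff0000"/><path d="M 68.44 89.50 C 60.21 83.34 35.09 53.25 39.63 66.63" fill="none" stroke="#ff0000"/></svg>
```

; LightBurn 1.7.01
; GRBL device profile, absolute coords
G21
G90
G0 X67.83 Y28.88
M3 S951
G1 X61.17 Y36.21 F597
G1 X56.62 Y40.88
G1 X52.64 Y43.76
G1 X47.72 Y45.70
G1 X40.31 Y47.54
G1 X28.90 Y50.14
M5
G0 X5.69 Y90.94
M3 S951
G1 X53.35 Y7.48 F597
M5
G0 X68.44 Y24.82
M3 S951
G1 X63.13 Y29.58 F597
G1 X56.30 Y36.46
G1 X49.25 Y43.58
G1 X43.25 Y49.08
G1 X39.62 Y51.07
G1 X39.63 Y47.69
M5
G0 X0.00 Y0.00

Since the viewBox matches the mm dimensions, user units are millimetres directly. The only transform is the Y-flip y_m = 114.32 − y_svg.

Shape 1 is a cubic bezier drawn with `<path>`. Its stroke #ff0000 means cut at S951, F597. After flipping Y the toolpath is (67.83,28.88) → (61.17,36.21) → (56.62,40.88) → (52.64,43.76) → (47.72,45.70) → (40.31,47.54) → (28.90,50.14).

Shape 2 is a line segment drawn with `<path>`. Its stroke #ff0000 means cut at S951, F597. After flipping Y the toolpath is (5.69,90.94) → (53.35,7.48).

Shape 3 is a cubic bezier drawn with `<path>`. Its stroke #ff0000 means cut at S951, F597. After flipping Y the toolpath is (68.44,24.82) → (63.13,29.58) → (56.30,36.46) → (49.25,43.58) → (43.25,49.08) → (39.62,51.07) → (39.63,47.69).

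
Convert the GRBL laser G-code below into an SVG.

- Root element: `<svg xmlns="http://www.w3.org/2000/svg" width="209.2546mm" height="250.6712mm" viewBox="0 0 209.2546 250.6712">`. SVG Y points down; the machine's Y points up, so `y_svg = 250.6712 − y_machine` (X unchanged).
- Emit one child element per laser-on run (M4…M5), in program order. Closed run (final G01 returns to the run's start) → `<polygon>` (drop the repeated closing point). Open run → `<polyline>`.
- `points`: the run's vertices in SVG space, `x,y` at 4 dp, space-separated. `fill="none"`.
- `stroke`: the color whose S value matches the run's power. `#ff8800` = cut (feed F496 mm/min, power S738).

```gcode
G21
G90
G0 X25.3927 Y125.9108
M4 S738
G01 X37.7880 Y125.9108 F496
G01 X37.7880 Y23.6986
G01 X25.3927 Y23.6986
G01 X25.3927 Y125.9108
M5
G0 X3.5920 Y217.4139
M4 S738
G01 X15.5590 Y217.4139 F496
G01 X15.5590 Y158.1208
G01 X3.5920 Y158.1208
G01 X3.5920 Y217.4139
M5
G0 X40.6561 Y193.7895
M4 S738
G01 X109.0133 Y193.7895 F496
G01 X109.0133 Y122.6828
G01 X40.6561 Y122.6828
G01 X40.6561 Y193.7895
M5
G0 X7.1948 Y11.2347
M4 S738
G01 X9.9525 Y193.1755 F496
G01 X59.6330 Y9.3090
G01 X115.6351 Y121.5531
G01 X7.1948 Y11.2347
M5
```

Machine Y-up, SVG Y-down with viewBox height 250.6712, so y_svg = 250.6712 − y_machine; X carries over. Every run uses S738, so all elements get stroke `#ff8800` (cut).

Run 1: The run returns to its start, so emit a `<polygon>` with points (Y-flipped): 25.3927,124.7604 37.7880,124.7604 37.7880,226.9726 25.3927,226.9726.

Run 2: The run returns to its start, so emit a `<polygon>` with points (Y-flipped): 3.5920,33.2573 15.5590,33.2573 15.5590,92.5504 3.5920,92.5504.

Run 3: The run returns to its start, so emit a `<polygon>` with points (Y-flipped): 40.6561,56.8817 109.0133,56.8817 109.0133,127.9884 40.6561,127.9884.

Run 4: The run returns to its start, so emit a `<polygon>` with points (Y-flipped): 7.1948,239.4365 9.9525,57.4957 59.6330,241.3622 115.6351,129.1181.

<svg xmlns="http://www.w3.org/2000/svg" width="209.2546mm" height="250.6712mm" viewBox="0 0 209.2546 250.6712">
  <polygon points="25.3927,124.7604 37.7880,124.7604 37.7880,226.9726 25.3927,226.9726" fill="none" stroke="#ff8800"/>
  <polygon points="3.5920,33.2573 15.5590,33.2573 15.5590,92.5504 3.5920,92.5504" fill="none" stroke="#ff8800"/>
  <polygon points="40.6561,56.8817 109.0133,56.8817 109.0133,127.9884 40.6561,127.9884" fill="none" stroke="#ff8800"/>
  <polygon points="7.1948,239.4365 9.9525,57.4957 59.6330,241.3622 115.6351,129.1181" fill="none" stroke="#ff8800"/>
</svg>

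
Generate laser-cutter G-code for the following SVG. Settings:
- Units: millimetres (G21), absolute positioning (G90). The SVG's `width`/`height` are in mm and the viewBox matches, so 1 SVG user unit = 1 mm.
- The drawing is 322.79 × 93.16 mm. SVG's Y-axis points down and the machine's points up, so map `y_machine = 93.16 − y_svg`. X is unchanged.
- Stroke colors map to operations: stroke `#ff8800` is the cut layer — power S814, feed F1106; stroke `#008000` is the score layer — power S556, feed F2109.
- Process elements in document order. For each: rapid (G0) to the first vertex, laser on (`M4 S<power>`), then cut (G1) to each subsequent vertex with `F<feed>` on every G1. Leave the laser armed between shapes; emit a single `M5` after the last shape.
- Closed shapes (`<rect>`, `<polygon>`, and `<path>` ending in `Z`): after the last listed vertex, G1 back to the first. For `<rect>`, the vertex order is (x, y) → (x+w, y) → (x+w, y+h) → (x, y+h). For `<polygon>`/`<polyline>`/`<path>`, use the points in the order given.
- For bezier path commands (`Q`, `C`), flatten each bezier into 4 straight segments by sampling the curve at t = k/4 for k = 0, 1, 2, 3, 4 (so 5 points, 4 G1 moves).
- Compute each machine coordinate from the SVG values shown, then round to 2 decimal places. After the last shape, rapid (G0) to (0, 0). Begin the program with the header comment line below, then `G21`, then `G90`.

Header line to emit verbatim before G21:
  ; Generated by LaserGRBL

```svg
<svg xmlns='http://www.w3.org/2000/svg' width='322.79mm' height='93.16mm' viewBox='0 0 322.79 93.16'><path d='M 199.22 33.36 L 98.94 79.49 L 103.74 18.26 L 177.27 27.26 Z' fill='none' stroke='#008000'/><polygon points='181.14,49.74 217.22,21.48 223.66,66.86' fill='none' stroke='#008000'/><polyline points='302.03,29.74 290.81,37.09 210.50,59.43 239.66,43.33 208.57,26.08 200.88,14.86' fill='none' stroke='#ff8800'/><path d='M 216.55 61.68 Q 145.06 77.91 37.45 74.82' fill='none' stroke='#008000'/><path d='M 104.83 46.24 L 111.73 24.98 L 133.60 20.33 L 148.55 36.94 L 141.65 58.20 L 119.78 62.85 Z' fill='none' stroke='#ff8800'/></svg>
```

Since the viewBox matches the mm dimensions, user units are millimetres directly. The only transform is the Y-flip y_m = 93.16 − y_svg.

Shape 1 is a closed polygon drawn with `<path>`. Its stroke #008000 means score at S556, F2109. After flipping Y the toolpath is (199.22,59.80) → (98.94,13.67) → (103.74,74.90) → (177.27,65.90) → (199.22,59.80), returning to the start.

Shape 2 is a regular polygon drawn with `<polygon>`. Its stroke #008000 means score at S556, F2109. After flipping Y the toolpath is (181.14,43.42) → (217.22,71.68) → (223.66,26.30) → (181.14,43.42), returning to the start.

Shape 3 is a open polyline drawn with `<polyline>`. Its stroke #ff8800 means cut at S814, F1106. After flipping Y the toolpath is (302.03,63.42) → (290.81,56.07) → (210.50,33.73) → (239.66,49.83) → (208.57,67.08) → (200.88,78.30).

Shape 4 is a quadratic bezier drawn with `<path>`. Its stroke #008000 means score at S556, F2109. After flipping Y the toolpath is (216.55,31.48) → (178.55,24.57) → (136.03,20.08) → (89.00,18.00) → (37.45,18.34).

Shape 5 is a regular polygon drawn with `<path>`. Its stroke #ff8800 means cut at S814, F1106. After flipping Y the toolpath is (104.83,46.92) → (111.73,68.18) → (133.60,72.83) → (148.55,56.22) → (141.65,34.96) → (119.78,30.31) → (104.83,46.92), returning to the start.

; Generated by LaserGRBL
G21
G90
G0 X199.22 Y59.80
M4 S556
G1 X98.94 Y13.67 F2109
G1 X103.74 Y74.90 F2109
G1 X177.27 Y65.90 F2109
G1 X199.22 Y59.80 F2109
G0 X181.14 Y43.42
M4 S556
G1 X217.22 Y71.68 F2109
G1 X223.66 Y26.30 F2109
G1 X181.14 Y43.42 F2109
G0 X302.03 Y63.42
M4 S814
G1 X290.81 Y56.07 F1106
G1 X210.50 Y33.73 F1106
G1 X239.66 Y49.83 F1106
G1 X208.57 Y67.08 F1106
G1 X200.88 Y78.30 F1106
G0 X216.55 Y31.48
M4 S556
G1 X178.55 Y24.57 F2109
G1 X136.03 Y20.08 F2109
G1 X89.00 Y18.00 F2109
G1 X37.45 Y18.34 F2109
G0 X104.83 Y46.92
M4 S814
G1 X111.73 Y68.18 F1106
G1 X133.60 Y72.83 F1106
G1 X148.55 Y56.22 F1106
G1 X141.65 Y34.96 F1106
G1 X119.78 Y30.31 F1106
G1 X104.83 Y46.92 F1106
M5
G0 X0.00 Y0.00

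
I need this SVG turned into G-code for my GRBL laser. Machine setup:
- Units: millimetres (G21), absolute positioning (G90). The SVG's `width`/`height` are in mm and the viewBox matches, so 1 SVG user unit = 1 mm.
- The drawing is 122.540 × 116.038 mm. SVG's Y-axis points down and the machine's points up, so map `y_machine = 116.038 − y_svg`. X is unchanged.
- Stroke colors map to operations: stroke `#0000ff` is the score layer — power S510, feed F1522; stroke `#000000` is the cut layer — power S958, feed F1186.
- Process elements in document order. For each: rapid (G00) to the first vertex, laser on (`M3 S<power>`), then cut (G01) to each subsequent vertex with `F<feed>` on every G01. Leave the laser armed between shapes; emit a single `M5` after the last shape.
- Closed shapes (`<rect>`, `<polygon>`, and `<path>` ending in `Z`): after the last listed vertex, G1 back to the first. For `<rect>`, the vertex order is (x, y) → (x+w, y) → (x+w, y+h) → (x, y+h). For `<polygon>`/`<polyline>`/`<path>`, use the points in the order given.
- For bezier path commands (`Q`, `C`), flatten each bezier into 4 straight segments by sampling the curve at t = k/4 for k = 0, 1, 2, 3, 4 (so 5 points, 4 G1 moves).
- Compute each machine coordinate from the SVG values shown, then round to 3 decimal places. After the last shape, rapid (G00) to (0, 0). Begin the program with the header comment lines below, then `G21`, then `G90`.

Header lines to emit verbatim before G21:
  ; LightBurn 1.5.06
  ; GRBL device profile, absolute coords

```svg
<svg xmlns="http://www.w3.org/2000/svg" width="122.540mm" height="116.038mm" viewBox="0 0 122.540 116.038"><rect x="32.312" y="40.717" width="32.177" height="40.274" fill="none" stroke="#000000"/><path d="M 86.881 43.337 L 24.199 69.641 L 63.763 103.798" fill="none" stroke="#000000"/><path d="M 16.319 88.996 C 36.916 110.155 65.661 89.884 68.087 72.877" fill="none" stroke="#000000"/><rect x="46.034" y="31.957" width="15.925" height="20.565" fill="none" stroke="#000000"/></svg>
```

1 u = 1 mm; y_m = 116.038 − y.

[1] `<rect>` rectangle, #000000→cut S958 F1186: (32.312,75.321) → (64.489,75.321) → (64.489,35.047) → (32.312,35.047) → (32.312,75.321) (closed)

[2] `<path>` open polyline, #000000→cut S958 F1186: (86.881,72.701) → (24.199,46.397) → (63.763,12.240)

[3] `<path>` cubic bezier, #000000→cut S958 F1186: (16.319,27.042) → (32.756,18.243) → (49.017,20.789) → (61.871,30.492) → (68.087,43.161)

[4] `<rect>` rectangle, #000000→cut S958 F1186: (46.034,84.081) → (61.959,84.081) → (61.959,63.516) → (46.034,63.516) → (46.034,84.081) (closed)

; LightBurn 1.5.06
; GRBL device profile, absolute coords
G21
G90
G00 X32.312 Y75.321
M3 S958
G01 X64.489 Y75.321 F1186
G01 X64.489 Y35.047 F1186
G01 X32.312 Y35.047 F1186
G01 X32.312 Y75.321 F1186
G00 X86.881 Y72.701
M3 S958
G01 X24.199 Y46.397 F1186
G01 X63.763 Y12.240 F1186
G00 X16.319 Y27.042
M3 S958
G01 X32.756 Y18.243 F1186
G01 X49.017 Y20.789 F1186
G01 X61.871 Y30.492 F1186
G01 X68.087 Y43.161 F1186
G00 X46.034 Y84.081
M3 S958
G01 X61.959 Y84.081 F1186
G01 X61.959 Y63.516 F1186
G01 X46.034 Y63.516 F1186
G01 X46.034 Y84.081 F1186
M5
G00 X0.000 Y0.000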